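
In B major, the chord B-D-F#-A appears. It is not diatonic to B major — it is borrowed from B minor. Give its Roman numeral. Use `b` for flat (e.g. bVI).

The root B is the diatonic 1st degree of B major; the borrowing shows in the chord quality. The diatonic chord on degree 1 would be B (I), but B–D–F#–A is the minor-seventh chord from B minor. As a borrowed chord it is labeled i7.

i7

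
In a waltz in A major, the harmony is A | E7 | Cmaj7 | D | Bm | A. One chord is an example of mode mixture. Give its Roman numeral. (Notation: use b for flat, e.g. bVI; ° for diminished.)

bIIImaj7

The diatonic triads in A major are A, Bm, C#m, D, E, F#m, G#dim. A, E7, D and Bm are all diatonic. Cmaj7 (C–E–G–B) doesn't fit — on degree 3 A major would have C#m (iii). Cmaj7 is the degree-3 chord of A minor, so it is the borrowed bIIImaj7.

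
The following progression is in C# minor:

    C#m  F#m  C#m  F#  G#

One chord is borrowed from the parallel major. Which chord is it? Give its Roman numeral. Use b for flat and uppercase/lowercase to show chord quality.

In C# minor (with V from harmonic minor) the diatonic chords are C#m, D#dim, E, F#m, G#, A, B. C#m, F#m and G# are all diatonic. F# (F#–A#–C#) doesn't fit — on degree 4 C# minor would have F#m (iv). F# is the degree-4 chord of C# major, so it is the borrowed IV.

IV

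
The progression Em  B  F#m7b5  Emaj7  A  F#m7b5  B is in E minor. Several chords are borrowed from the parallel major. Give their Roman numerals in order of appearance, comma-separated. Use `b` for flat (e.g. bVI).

Imaj7, IV

The diatonic triads in E minor (with V from harmonic minor) are Em, F#dim, G, Am, B, C, D. Em, B and F#m7b5 are all diatonic. But Emaj7 (E–G#–B–D#) is foreign: the diatonic i on degree 1 is Em, whereas Emaj7 comes from E major. It is labeled Imaj7. A (A–C#–E) doesn't fit — on degree 4 E minor would have Am (iv). A is the degree-4 chord of E major, so it is the borrowed IV.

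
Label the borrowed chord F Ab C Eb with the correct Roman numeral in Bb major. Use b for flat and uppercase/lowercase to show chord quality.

F is scale degree 5 in Bb major. Diatonically Bb major has F (V) on that degree; F–Ab–C–Eb is instead the minor-seventh chord native to Bb minor, so it takes the label v7.

v7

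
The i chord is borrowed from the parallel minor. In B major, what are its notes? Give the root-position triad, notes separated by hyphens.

B-D-F#

The root, B, is scale degree 1 — the same note in B major and B minor; only the chord quality changes. In B minor the chord on B is B–D–F#.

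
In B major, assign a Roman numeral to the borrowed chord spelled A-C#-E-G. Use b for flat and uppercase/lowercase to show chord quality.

The root A is the lowered 7th scale degree — diatonically B major has A# there. Diatonically B major has A#dim (vii°) on that degree; A–C#–E–G is instead the dominant-seventh chord native to B minor, so it takes the label bVII7.

bVII7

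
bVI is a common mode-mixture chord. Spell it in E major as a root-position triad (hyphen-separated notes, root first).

C-E-G

Scale degree 6 in E major is C#. bVI uses the lowered form, C, taken from E minor. Building the major chord from the parallel minor on C: C–E–G.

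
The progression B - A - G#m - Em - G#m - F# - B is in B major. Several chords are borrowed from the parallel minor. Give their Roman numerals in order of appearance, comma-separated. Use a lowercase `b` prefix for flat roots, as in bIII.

bVII, iv

B major has the diatonic set B, C#m, D#m, E, F#, G#m, A#dim. B, G#m and F# are all diatonic. But A (A–C#–E) is foreign: the diatonic vii° on degree 7 is A#dim, whereas A comes from B minor. It is labeled bVII. Em (E–G–B) doesn't fit — on degree 4 B major would have E (IV). Em is the degree-4 chord of B minor, so it is the borrowed iv.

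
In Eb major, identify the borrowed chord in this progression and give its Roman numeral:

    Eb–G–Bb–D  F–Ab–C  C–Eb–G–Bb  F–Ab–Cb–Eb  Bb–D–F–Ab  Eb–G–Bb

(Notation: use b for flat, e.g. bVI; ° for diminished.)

In Eb major the diatonic chords are Eb, Fm, Gm, Ab, Bb, Cm, Ddim. Eb–G–Bb–D = Ebmaj7, F–Ab–C = Fm, C–Eb–G–Bb = Cm7, Bb–D–F–Ab = Bb7 and Eb–G–Bb = Eb are all diatonic. F–Ab–Cb–Eb is not: scale degree 2 in Eb major carries Fm (ii). In Eb minor the chord on that degree is Fm7b5, so here it functions as iiø7, borrowed from the parallel minor.

iiø7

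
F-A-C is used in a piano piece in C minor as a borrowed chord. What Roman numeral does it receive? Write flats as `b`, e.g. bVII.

IV

F is scale degree 4 in C minor. Diatonically C minor has Fm (iv) on that degree; F–A–C is instead the major chord native to C major, so it takes the label IV.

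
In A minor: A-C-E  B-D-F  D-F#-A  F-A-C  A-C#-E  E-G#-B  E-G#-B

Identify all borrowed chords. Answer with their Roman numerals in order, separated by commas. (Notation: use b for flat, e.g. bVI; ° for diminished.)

IV, I

The diatonic triads in A minor (with V from harmonic minor) are Am, Bdim, C, Dm, E, F, G. A–C–E = Am, B–D–F = Bdim, F–A–C = F and E–G#–B = E all belong to that set. D–F#–A is not: scale degree 4 in A minor carries Dm (iv). In A major the chord on that degree is D, so here it functions as IV, borrowed from the parallel major. A–C#–E is not: scale degree 1 in A minor carries Am (i). In A major the chord on that degree is A, so here it functions as I, borrowed from the parallel major.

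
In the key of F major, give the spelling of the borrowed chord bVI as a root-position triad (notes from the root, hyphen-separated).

Db-F-Ab

The root of bVI is the lowered 6th degree: D becomes Db. In F minor the chord on Db is Db–F–Ab.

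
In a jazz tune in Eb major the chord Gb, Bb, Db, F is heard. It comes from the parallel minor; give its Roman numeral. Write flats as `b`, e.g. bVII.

bIIImaj7

Gb is the lowered form of scale degree 3 in Eb major (the diatonic degree 3 is G). The diatonic chord on degree 3 would be Gm (iii), but Gb–Bb–Db–F is the major-seventh chord from Eb minor. As a borrowed chord it is labeled bIIImaj7.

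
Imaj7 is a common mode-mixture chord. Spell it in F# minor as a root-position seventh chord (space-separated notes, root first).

The root, F#, is scale degree 1 — the same note in F# minor and F# major; only the chord quality changes. Stacking thirds in F# major on F# gives F#–A#–C#–E#.

F# A# C# E#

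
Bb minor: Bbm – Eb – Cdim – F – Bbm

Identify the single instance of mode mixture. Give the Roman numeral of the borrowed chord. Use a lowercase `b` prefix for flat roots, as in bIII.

IV

The diatonic triads in Bb minor (with V from harmonic minor) are Bbm, Cdim, Db, Ebm, F, Gb, Ab. Bbm, Cdim and F all belong to that set. Eb (Eb–G–Bb) is not: scale degree 4 in Bb minor carries Ebm (iv). In Bb major the chord on that degree is Eb, so here it functions as IV, borrowed from the parallel major.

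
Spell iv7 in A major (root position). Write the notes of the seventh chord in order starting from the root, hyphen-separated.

The root, D, is scale degree 4 — the same note in A major and A minor; only the chord quality changes. Stacking thirds in A minor on D gives D–F–A–C.

D-F-A-C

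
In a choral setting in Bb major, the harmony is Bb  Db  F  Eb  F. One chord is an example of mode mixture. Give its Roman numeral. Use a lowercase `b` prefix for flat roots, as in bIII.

Bb major has the diatonic set Bb, Cm, Dm, Eb, F, Gm, Adim. Of the given chords, Bb, F and Eb are diatonic. But Db (Db–F–Ab) is foreign: the diatonic iii on degree 3 is Dm, whereas Db comes from Bb minor. It is labeled bIII.

bIII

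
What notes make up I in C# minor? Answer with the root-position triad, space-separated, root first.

The root, C#, is scale degree 1 — the same note in C# minor and C# major; only the chord quality changes. Building the major chord from the parallel major on C#: C#–E#–G#.

C# E# G#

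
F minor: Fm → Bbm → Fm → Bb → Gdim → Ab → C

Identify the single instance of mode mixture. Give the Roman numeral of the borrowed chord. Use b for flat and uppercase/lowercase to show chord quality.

The diatonic triads in F minor (with V from harmonic minor) are Fm, Gdim, Ab, Bbm, C, Db, Eb. Fm, Bbm, Gdim, Ab and C are all diatonic. But Bb (Bb–D–F) is foreign: the diatonic iv on degree 4 is Bbm, whereas Bb comes from F major. It is labeled IV.

IV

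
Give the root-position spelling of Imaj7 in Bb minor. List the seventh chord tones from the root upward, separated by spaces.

Bb D F A

Imaj7 is built on scale degree 1, which is Bb in both Bb minor and its parallel. Building the major-seventh chord from the parallel major on Bb: Bb–D–F–A.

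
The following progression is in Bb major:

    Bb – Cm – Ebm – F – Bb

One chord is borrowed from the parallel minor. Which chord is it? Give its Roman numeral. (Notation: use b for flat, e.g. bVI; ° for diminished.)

iv

The diatonic triads in Bb major are Bb, Cm, Dm, Eb, F, Gm, Adim. Bb, Cm and F all belong to that set. Ebm (Eb–Gb–Bb) is not: scale degree 4 in Bb major carries Eb (IV). In Bb minor the chord on that degree is Ebm, so here it functions as iv, borrowed from the parallel minor.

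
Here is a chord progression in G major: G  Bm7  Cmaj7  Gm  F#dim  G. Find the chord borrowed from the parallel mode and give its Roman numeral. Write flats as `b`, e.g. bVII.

In G major the diatonic chords are G, Am, Bm, C, D, Em, F#dim. Of the given chords, G, Bm7, Cmaj7 and F#dim are diatonic. But Gm (G–Bb–D) is foreign: the diatonic I on degree 1 is G, whereas Gm comes from G minor. It is labeled i.

i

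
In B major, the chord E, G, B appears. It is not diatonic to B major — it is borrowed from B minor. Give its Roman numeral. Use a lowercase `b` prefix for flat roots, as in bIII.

iv

E is scale degree 4 in B major. Diatonically B major has E (IV) on that degree; E–G–B is instead the minor chord native to B minor, so it takes the label iv.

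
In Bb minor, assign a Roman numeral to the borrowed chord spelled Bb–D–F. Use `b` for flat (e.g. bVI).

I

Bb is scale degree 1 in Bb minor. Diatonically Bb minor has Bbm (i) on that degree; Bb–D–F is instead the major chord native to Bb major, so it takes the label I.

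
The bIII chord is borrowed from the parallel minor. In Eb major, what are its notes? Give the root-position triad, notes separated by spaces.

The root of bIII is the lowered 3rd degree: G becomes Gb. Building the major chord from the parallel minor on Gb: Gb–Bb–Db.

Gb Bb Db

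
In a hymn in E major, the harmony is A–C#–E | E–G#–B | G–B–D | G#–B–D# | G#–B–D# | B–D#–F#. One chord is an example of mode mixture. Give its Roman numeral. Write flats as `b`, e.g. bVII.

bIII

The diatonic triads in E major are E, F#m, G#m, A, B, C#m, D#dim. Of the given chords, A–C#–E = A, E–G#–B = E, G#–B–D# = G#m and B–D#–F# = B are diatonic. G–B–D is not: scale degree 3 in E major carries G#m (iii). In E minor the chord on that degree is G, so here it functions as bIII, borrowed from the parallel minor.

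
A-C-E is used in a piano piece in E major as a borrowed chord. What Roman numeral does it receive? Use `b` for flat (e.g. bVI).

iv

The root A is the diatonic 4th degree of E major; the borrowing shows in the chord quality. The diatonic chord on degree 4 would be A (IV), but A–C–E is the minor chord from E minor. As a borrowed chord it is labeled iv.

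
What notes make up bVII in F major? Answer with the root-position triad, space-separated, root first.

Eb G Bb

Scale degree 7 in F major is E. bVII uses the lowered form, Eb, taken from F minor. Building the major chord from the parallel minor on Eb: Eb–G–Bb.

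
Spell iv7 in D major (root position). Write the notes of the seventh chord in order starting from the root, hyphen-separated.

G-Bb-D-F

iv7 is built on scale degree 4, which is G in both D major and its parallel. In D minor the chord on G is G–Bb–D–F.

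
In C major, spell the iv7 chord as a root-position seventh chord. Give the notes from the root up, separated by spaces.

iv7 is built on scale degree 4, which is F in both C major and its parallel. In C minor the chord on F is F–Ab–C–Eb.

F Ab C Eb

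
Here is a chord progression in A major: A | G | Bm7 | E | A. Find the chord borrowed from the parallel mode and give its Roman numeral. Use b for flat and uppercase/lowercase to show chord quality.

In A major the diatonic chords are A, Bm, C#m, D, E, F#m, G#dim. A, Bm7 and E are all diatonic. But G (G–B–D) is foreign: the diatonic vii° on degree 7 is G#dim, whereas G comes from A minor. It is labeled bVII.

bVII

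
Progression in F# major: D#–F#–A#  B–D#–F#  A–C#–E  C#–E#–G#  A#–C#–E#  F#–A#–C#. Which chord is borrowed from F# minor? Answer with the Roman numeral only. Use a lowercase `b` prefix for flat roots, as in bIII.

In F# major the diatonic chords are F#, G#m, A#m, B, C#, D#m, E#dim. D#–F#–A# = D#m, B–D#–F# = B, C#–E#–G# = C#, A#–C#–E# = A#m and F#–A#–C# = F# all belong to that set. A–C#–E doesn't fit — on degree 3 F# major would have A#m (iii). A is the degree-3 chord of F# minor, so it is the borrowed bIII.

bIII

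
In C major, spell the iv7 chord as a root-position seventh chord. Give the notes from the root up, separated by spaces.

iv7 is built on scale degree 4, which is F in both C major and its parallel. In C minor the chord on F is F–Ab–C–Eb.

F Ab C Eb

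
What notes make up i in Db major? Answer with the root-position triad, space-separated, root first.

Db Fb Ab

i is built on scale degree 1, which is Db in both Db major and its parallel. Stacking thirds in Db minor on Db gives Db–Fb–Ab.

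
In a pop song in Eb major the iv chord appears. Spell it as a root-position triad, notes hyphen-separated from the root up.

The root, Ab, is scale degree 4 — the same note in Eb major and Eb minor; only the chord quality changes. Building the minor chord from the parallel minor on Ab: Ab–Cb–Eb.

Ab-Cb-Eb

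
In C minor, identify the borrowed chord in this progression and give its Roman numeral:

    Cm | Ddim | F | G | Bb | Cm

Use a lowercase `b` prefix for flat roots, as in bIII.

In C minor (with V from harmonic minor) the diatonic chords are Cm, Ddim, Eb, Fm, G, Ab, Bb. Cm, Ddim, G and Bb all belong to that set. But F (F–A–C) is foreign: the diatonic iv on degree 4 is Fm, whereas F comes from C major. It is labeled IV.

IV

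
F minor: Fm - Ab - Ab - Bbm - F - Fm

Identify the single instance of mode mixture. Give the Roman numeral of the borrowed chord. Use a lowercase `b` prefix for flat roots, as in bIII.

I

The diatonic triads in F minor (with V from harmonic minor) are Fm, Gdim, Ab, Bbm, C, Db, Eb. Fm, Ab and Bbm all belong to that set. F (F–A–C) is not: scale degree 1 in F minor carries Fm (i). In F major the chord on that degree is F, so here it functions as I, borrowed from the parallel major.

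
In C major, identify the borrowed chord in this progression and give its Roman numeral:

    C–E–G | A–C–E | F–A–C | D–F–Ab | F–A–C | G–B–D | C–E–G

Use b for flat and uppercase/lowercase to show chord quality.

ii°

The diatonic triads in C major are C, Dm, Em, F, G, Am, Bdim. Of the given chords, C–E–G = C, A–C–E = Am, F–A–C = F and G–B–D = G are diatonic. But D–F–Ab is foreign: the diatonic ii on degree 2 is Dm, whereas Ddim comes from C minor. It is labeled ii°.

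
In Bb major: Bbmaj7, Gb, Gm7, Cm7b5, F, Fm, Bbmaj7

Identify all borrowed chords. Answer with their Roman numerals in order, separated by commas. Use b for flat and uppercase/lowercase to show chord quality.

The diatonic triads in Bb major are Bb, Cm, Dm, Eb, F, Gm, Adim. Bbmaj7, Gm7 and F are all diatonic. Gb (Gb–Bb–Db) doesn't fit — on degree 6 Bb major would have Gm (vi). Gb is the degree-6 chord of Bb minor, so it is the borrowed bVI. But Cm7b5 (C–Eb–Gb–Bb) is foreign: the diatonic ii on degree 2 is Cm, whereas Cm7b5 comes from Bb minor. It is labeled iiø7. But Fm (F–Ab–C) is foreign: the diatonic V on degree 5 is F, whereas Fm comes from Bb minor. It is labeled v.

bVI, iiø7, v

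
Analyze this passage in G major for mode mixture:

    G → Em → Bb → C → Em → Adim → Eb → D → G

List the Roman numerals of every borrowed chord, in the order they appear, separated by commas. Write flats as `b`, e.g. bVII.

The diatonic triads in G major are G, Am, Bm, C, D, Em, F#dim. G, Em, C and D are all diatonic. Bb (Bb–D–F) is not: scale degree 3 in G major carries Bm (iii). In G minor the chord on that degree is Bb, so here it functions as bIII, borrowed from the parallel minor. Adim (A–C–Eb) doesn't fit — on degree 2 G major would have Am (ii). Adim is the degree-2 chord of G minor, so it is the borrowed ii°. But Eb (Eb–G–Bb) is foreign: the diatonic vi on degree 6 is Em, whereas Eb comes from G minor. It is labeled bVI.

bIII, ii°, bVI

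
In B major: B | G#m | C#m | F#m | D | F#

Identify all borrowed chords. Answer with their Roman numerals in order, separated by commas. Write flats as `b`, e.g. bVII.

The diatonic triads in B major are B, C#m, D#m, E, F#, G#m, A#dim. Of the given chords, B, G#m, C#m and F# are diatonic. F#m (F#–A–C#) is not: scale degree 5 in B major carries F# (V). In B minor the chord on that degree is F#m, so here it functions as v, borrowed from the parallel minor. D (D–F#–A) doesn't fit — on degree 3 B major would have D#m (iii). D is the degree-3 chord of B minor, so it is the borrowed bIII.

v, bIII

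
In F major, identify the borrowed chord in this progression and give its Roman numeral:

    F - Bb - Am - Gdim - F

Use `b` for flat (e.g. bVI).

The diatonic triads in F major are F, Gm, Am, Bb, C, Dm, Edim. F, Bb and Am all belong to that set. Gdim (G–Bb–Db) is not: scale degree 2 in F major carries Gm (ii). In F minor the chord on that degree is Gdim, so here it functions as ii°, borrowed from the parallel minor.

ii°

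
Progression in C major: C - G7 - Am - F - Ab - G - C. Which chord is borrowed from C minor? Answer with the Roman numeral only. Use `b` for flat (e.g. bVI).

C major has the diatonic set C, Dm, Em, F, G, Am, Bdim. C, G7, Am, F and G are all diatonic. Ab (Ab–C–Eb) doesn't fit — on degree 6 C major would have Am (vi). Ab is the degree-6 chord of C minor, so it is the borrowed bVI.

bVI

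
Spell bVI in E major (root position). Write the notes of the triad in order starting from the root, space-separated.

C E G

The root of bVI is the lowered 6th degree: C# becomes C. Stacking thirds in E minor on C gives C–E–G.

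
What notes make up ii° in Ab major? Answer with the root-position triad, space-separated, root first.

Bb Db Fb

ii° is built on scale degree 2, which is Bb in both Ab major and its parallel. Building the diminished chord from the parallel minor on Bb: Bb–Db–Fb.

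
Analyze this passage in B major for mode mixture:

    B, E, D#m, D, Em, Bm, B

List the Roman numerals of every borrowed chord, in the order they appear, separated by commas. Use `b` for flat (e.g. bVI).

B major has the diatonic set B, C#m, D#m, E, F#, G#m, A#dim. B, E and D#m are all diatonic. But D (D–F#–A) is foreign: the diatonic iii on degree 3 is D#m, whereas D comes from B minor. It is labeled bIII. Em (E–G–B) doesn't fit — on degree 4 B major would have E (IV). Em is the degree-4 chord of B minor, so it is the borrowed iv. Bm (B–D–F#) doesn't fit — on degree 1 B major would have B (I). Bm is the degree-1 chord of B minor, so it is the borrowed i.

bIII, iv, i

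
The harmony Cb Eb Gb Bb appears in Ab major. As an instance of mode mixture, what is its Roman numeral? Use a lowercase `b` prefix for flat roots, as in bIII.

bIIImaj7

Cb is the lowered form of scale degree 3 in Ab major (the diatonic degree 3 is C). Cb–Eb–Gb–Bb is a major-seventh chord — the form found in Ab minor, not the diatonic iii (Cm). Borrowed into Ab major it is written bIIImaj7.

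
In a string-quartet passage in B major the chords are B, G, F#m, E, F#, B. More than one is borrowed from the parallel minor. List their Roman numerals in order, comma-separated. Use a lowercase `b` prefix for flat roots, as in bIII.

bVI, v

B major has the diatonic set B, C#m, D#m, E, F#, G#m, A#dim. B, E and F# are all diatonic. But G (G–B–D) is foreign: the diatonic vi on degree 6 is G#m, whereas G comes from B minor. It is labeled bVI. F#m (F#–A–C#) doesn't fit — on degree 5 B major would have F# (V). F#m is the degree-5 chord of B minor, so it is the borrowed v.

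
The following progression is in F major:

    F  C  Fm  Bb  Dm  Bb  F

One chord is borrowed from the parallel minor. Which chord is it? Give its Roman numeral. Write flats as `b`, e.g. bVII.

The diatonic triads in F major are F, Gm, Am, Bb, C, Dm, Edim. F, C, Bb and Dm all belong to that set. Fm (F–Ab–C) is not: scale degree 1 in F major carries F (I). In F minor the chord on that degree is Fm, so here it functions as i, borrowed from the parallel minor.

i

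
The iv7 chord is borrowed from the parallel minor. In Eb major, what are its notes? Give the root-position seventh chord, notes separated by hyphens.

Ab-Cb-Eb-Gb

The root, Ab, is scale degree 4 — the same note in Eb major and Eb minor; only the chord quality changes. Building the minor-seventh chord from the parallel minor on Ab: Ab–Cb–Eb–Gb.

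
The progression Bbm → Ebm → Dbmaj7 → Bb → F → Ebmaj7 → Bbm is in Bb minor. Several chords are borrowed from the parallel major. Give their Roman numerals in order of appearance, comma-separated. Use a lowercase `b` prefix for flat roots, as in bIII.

I, IVmaj7

Bb minor has the diatonic set Bbm, Cdim, Db, Ebm, F, Gb, Ab (with V from harmonic minor). Bbm, Ebm, Dbmaj7 and F are all diatonic. But Bb (Bb–D–F) is foreign: the diatonic i on degree 1 is Bbm, whereas Bb comes from Bb major. It is labeled I. Ebmaj7 (Eb–G–Bb–D) doesn't fit — on degree 4 Bb minor would have Ebm (iv). Ebmaj7 is the degree-4 chord of Bb major, so it is the borrowed IVmaj7.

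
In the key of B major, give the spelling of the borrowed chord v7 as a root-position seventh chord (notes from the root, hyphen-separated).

F#-A-C#-E

v7 is built on scale degree 5, which is F# in both B major and its parallel. Building the minor-seventh chord from the parallel minor on F#: F#–A–C#–E.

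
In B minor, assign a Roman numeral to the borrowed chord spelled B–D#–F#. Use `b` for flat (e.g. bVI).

I

B is scale degree 1 in B minor. Diatonically B minor has Bm (i) on that degree; B–D#–F# is instead the major chord native to B major, so it takes the label I.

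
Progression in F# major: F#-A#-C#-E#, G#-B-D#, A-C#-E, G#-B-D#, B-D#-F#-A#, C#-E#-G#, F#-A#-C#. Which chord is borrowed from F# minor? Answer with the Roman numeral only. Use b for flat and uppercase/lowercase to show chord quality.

bIII

F# major has the diatonic set F#, G#m, A#m, B, C#, D#m, E#dim. Of the given chords, F#–A#–C#–E# = F#maj7, G#–B–D# = G#m, B–D#–F#–A# = Bmaj7, C#–E#–G# = C# and F#–A#–C# = F# are diatonic. But A–C#–E is foreign: the diatonic iii on degree 3 is A#m, whereas A comes from F# minor. It is labeled bIII.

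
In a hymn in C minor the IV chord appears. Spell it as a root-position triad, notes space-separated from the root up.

IV is built on scale degree 4, which is F in both C minor and its parallel. Building the major chord from the parallel major on F: F–A–C.

F A C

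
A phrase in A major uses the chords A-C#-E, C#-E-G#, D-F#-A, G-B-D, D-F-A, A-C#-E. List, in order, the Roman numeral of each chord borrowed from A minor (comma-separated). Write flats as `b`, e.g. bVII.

The diatonic triads in A major are A, Bm, C#m, D, E, F#m, G#dim. Of the given chords, A–C#–E = A, C#–E–G# = C#m and D–F#–A = D are diatonic. But G–B–D is foreign: the diatonic vii° on degree 7 is G#dim, whereas G comes from A minor. It is labeled bVII. D–F–A is not: scale degree 4 in A major carries D (IV). In A minor the chord on that degree is Dm, so here it functions as iv, borrowed from the parallel minor.

bVII, iv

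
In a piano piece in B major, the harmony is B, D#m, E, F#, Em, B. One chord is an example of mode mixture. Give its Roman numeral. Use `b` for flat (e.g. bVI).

In B major the diatonic chords are B, C#m, D#m, E, F#, G#m, A#dim. Of the given chords, B, D#m, E and F# are diatonic. Em (E–G–B) is not: scale degree 4 in B major carries E (IV). In B minor the chord on that degree is Em, so here it functions as iv, borrowed from the parallel minor.

iv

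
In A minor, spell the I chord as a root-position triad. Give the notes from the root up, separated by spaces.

A C# E

The root, A, is scale degree 1 — the same note in A minor and A major; only the chord quality changes. Stacking thirds in A major on A gives A–C#–E.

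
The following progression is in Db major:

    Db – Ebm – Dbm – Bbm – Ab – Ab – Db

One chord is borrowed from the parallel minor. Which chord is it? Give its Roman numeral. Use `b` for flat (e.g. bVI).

i

Db major has the diatonic set Db, Ebm, Fm, Gb, Ab, Bbm, Cdim. Db, Ebm, Bbm and Ab are all diatonic. Dbm (Db–Fb–Ab) is not: scale degree 1 in Db major carries Db (I). In Db minor the chord on that degree is Dbm, so here it functions as i, borrowed from the parallel minor.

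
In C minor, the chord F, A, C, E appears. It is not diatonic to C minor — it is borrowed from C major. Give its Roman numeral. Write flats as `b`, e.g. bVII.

F is scale degree 4 in C minor. The diatonic chord on degree 4 would be Fm (iv), but F–A–C–E is the major-seventh chord from C major. As a borrowed chord it is labeled IVmaj7.

IVmaj7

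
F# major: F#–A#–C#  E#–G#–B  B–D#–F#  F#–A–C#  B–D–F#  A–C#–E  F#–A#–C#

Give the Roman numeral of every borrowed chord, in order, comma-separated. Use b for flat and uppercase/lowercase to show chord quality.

In F# major the diatonic chords are F#, G#m, A#m, B, C#, D#m, E#dim. F#–A#–C# = F#, E#–G#–B = E#dim and B–D#–F# = B are all diatonic. F#–A–C# is not: scale degree 1 in F# major carries F# (I). In F# minor the chord on that degree is F#m, so here it functions as i, borrowed from the parallel minor. B–D–F# doesn't fit — on degree 4 F# major would have B (IV). Bm is the degree-4 chord of F# minor, so it is the borrowed iv. A–C#–E is not: scale degree 3 in F# major carries A#m (iii). In F# minor the chord on that degree is A, so here it functions as bIII, borrowed from the parallel minor.

i, iv, bIII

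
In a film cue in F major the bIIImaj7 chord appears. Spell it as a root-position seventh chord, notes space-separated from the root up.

bIIImaj7 is built on the lowered scale degree 3. In F major degree 3 is A; lowered it becomes Ab. Building the major-seventh chord from the parallel minor on Ab: Ab–C–Eb–G.

Ab C Eb G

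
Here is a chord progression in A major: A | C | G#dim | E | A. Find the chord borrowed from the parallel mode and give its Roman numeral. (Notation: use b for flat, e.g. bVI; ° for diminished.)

bIII

The diatonic triads in A major are A, Bm, C#m, D, E, F#m, G#dim. Of the given chords, A, G#dim and E are diatonic. But C (C–E–G) is foreign: the diatonic iii on degree 3 is C#m, whereas C comes from A minor. It is labeled bIII.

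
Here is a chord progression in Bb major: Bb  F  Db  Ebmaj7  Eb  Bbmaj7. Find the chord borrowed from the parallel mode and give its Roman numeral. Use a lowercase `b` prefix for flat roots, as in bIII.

Bb major has the diatonic set Bb, Cm, Dm, Eb, F, Gm, Adim. Of the given chords, Bb, F, Ebmaj7, Eb and Bbmaj7 are diatonic. Db (Db–F–Ab) is not: scale degree 3 in Bb major carries Dm (iii). In Bb minor the chord on that degree is Db, so here it functions as bIII, borrowed from the parallel minor.

bIII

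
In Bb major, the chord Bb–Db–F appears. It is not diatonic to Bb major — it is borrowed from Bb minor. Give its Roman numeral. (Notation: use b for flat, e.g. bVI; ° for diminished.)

i

Bb is scale degree 1 in Bb major. Bb–Db–F is a minor chord — the form found in Bb minor, not the diatonic I (Bb). Borrowed into Bb major it is written i.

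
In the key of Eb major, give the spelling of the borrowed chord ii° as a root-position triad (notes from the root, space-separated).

F Ab Cb

ii° is built on scale degree 2, which is F in both Eb major and its parallel. Building the diminished chord from the parallel minor on F: F–Ab–Cb.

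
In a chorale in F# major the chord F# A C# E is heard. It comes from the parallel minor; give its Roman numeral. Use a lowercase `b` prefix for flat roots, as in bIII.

i7

The root F# is the diatonic 1st degree of F# major; the borrowing shows in the chord quality. Diatonically F# major has F# (I) on that degree; F#–A–C#–E is instead the minor-seventh chord native to F# minor, so it takes the label i7.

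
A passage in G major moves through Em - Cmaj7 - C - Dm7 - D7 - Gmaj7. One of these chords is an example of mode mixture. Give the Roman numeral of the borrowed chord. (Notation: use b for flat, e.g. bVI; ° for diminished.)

In G major the diatonic chords are G, Am, Bm, C, D, Em, F#dim. Em, Cmaj7, C, D7 and Gmaj7 are all diatonic. But Dm7 (D–F–A–C) is foreign: the diatonic V on degree 5 is D, whereas Dm7 comes from G minor. It is labeled v7.

v7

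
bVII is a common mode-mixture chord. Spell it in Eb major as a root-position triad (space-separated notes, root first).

Db F Ab

bVII is built on the lowered scale degree 7. In Eb major degree 7 is D; lowered it becomes Db. In Eb minor the chord on Db is Db–F–Ab.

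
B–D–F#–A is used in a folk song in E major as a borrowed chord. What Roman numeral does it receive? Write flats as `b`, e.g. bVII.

The root B is the diatonic 5th degree of E major; the borrowing shows in the chord quality. B–D–F#–A is a minor-seventh chord — the form found in E minor, not the diatonic V (B). Borrowed into E major it is written v7.

v7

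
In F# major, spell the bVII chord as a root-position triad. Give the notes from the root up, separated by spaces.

bVII is built on the lowered scale degree 7. In F# major degree 7 is E#; lowered it becomes E. In F# minor the chord on E is E–G#–B.

E G# B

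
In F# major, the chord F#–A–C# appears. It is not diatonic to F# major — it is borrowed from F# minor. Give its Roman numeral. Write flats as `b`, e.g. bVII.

i

The root F# is the diatonic 1st degree of F# major; the borrowing shows in the chord quality. Diatonically F# major has F# (I) on that degree; F#–A–C# is instead the minor chord native to F# minor, so it takes the label i.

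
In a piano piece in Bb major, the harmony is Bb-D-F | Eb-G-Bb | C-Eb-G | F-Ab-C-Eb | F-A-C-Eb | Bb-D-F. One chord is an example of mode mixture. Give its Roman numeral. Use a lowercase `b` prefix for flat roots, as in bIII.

Bb major has the diatonic set Bb, Cm, Dm, Eb, F, Gm, Adim. Bb–D–F = Bb, Eb–G–Bb = Eb, C–Eb–G = Cm and F–A–C–Eb = F7 are all diatonic. F–Ab–C–Eb doesn't fit — on degree 5 Bb major would have F (V). Fm7 is the degree-5 chord of Bb minor, so it is the borrowed v7.

v7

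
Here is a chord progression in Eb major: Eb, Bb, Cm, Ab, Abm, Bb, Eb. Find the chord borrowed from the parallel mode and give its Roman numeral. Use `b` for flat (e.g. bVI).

iv

In Eb major the diatonic chords are Eb, Fm, Gm, Ab, Bb, Cm, Ddim. Eb, Bb, Cm and Ab are all diatonic. Abm (Ab–Cb–Eb) doesn't fit — on degree 4 Eb major would have Ab (IV). Abm is the degree-4 chord of Eb minor, so it is the borrowed iv.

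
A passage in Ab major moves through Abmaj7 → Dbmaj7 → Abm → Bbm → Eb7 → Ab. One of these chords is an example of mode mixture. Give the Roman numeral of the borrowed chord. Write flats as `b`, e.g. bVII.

i

Ab major has the diatonic set Ab, Bbm, Cm, Db, Eb, Fm, Gdim. Abmaj7, Dbmaj7, Bbm, Eb7 and Ab are all diatonic. But Abm (Ab–Cb–Eb) is foreign: the diatonic I on degree 1 is Ab, whereas Abm comes from Ab minor. It is labeled i.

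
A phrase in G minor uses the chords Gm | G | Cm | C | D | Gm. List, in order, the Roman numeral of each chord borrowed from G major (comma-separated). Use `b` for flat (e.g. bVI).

I, IV

The diatonic triads in G minor (with V from harmonic minor) are Gm, Adim, Bb, Cm, D, Eb, F. Of the given chords, Gm, Cm and D are diatonic. But G (G–B–D) is foreign: the diatonic i on degree 1 is Gm, whereas G comes from G major. It is labeled I. But C (C–E–G) is foreign: the diatonic iv on degree 4 is Cm, whereas C comes from G major. It is labeled IV.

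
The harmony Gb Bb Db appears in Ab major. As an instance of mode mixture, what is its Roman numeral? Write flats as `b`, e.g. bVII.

bVII

The root Gb is the lowered 7th scale degree — diatonically Ab major has G there. Diatonically Ab major has Gdim (vii°) on that degree; Gb–Bb–Db is instead the major chord native to Ab minor, so it takes the label bVII.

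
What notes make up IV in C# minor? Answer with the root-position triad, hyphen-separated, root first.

IV is built on scale degree 4, which is F# in both C# minor and its parallel. Building the major chord from the parallel major on F#: F#–A#–C#.

F#-A#-C#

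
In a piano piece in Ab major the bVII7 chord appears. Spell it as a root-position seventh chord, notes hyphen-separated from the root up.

Gb-Bb-Db-Fb

Scale degree 7 in Ab major is G. bVII7 uses the lowered form, Gb, taken from Ab minor. Building the dominant-seventh chord from the parallel minor on Gb: Gb–Bb–Db–Fb.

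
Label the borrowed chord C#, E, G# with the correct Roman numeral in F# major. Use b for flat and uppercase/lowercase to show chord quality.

v

C# is scale degree 5 in F# major. C#–E–G# is a minor chord — the form found in F# minor, not the diatonic V (C#). Borrowed into F# major it is written v.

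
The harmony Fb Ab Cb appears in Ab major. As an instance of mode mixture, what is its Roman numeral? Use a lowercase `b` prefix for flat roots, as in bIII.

bVI

Fb is the lowered form of scale degree 6 in Ab major (the diatonic degree 6 is F). Diatonically Ab major has Fm (vi) on that degree; Fb–Ab–Cb is instead the major chord native to Ab minor, so it takes the label bVI.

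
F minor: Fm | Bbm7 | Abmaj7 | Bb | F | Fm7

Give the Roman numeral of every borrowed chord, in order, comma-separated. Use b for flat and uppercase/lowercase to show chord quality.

F minor has the diatonic set Fm, Gdim, Ab, Bbm, C, Db, Eb (with V from harmonic minor). Fm, Bbm7, Abmaj7 and Fm7 are all diatonic. Bb (Bb–D–F) is not: scale degree 4 in F minor carries Bbm (iv). In F major the chord on that degree is Bb, so here it functions as IV, borrowed from the parallel major. But F (F–A–C) is foreign: the diatonic i on degree 1 is Fm, whereas F comes from F major. It is labeled I.

IV, I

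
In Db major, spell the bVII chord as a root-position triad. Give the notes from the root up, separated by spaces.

Cb Eb Gb

bVII is built on the lowered scale degree 7. In Db major degree 7 is C; lowered it becomes Cb. Stacking thirds in Db minor on Cb gives Cb–Eb–Gb.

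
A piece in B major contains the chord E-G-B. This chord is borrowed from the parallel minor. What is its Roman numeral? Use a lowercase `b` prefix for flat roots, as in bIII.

E is scale degree 4 in B major. E–G–B is a minor chord — the form found in B minor, not the diatonic IV (E). Borrowed into B major it is written iv.

iv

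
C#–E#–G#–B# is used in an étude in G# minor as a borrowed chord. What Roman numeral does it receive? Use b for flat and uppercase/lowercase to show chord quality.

C# is scale degree 4 in G# minor. Diatonically G# minor has C#m (iv) on that degree; C#–E#–G#–B# is instead the major-seventh chord native to G# major, so it takes the label IVmaj7.

IVmaj7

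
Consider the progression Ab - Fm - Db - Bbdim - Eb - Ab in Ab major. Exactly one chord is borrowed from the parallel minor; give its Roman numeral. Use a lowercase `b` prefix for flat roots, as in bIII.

ii°

In Ab major the diatonic chords are Ab, Bbm, Cm, Db, Eb, Fm, Gdim. Ab, Fm, Db and Eb all belong to that set. Bbdim (Bb–Db–Fb) is not: scale degree 2 in Ab major carries Bbm (ii). In Ab minor the chord on that degree is Bbdim, so here it functions as ii°, borrowed from the parallel minor.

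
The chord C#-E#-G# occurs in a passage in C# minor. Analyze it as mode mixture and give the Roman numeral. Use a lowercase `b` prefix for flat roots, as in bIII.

C# is scale degree 1 in C# minor. C#–E#–G# is a major chord — the form found in C# major, not the diatonic i (C#m). Borrowed into C# minor it is written I.

I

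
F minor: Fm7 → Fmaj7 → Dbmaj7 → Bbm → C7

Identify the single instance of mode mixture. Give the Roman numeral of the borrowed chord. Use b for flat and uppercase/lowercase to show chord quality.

Imaj7

In F minor (with V from harmonic minor) the diatonic chords are Fm, Gdim, Ab, Bbm, C, Db, Eb. Fm7, Dbmaj7, Bbm and C7 are all diatonic. But Fmaj7 (F–A–C–E) is foreign: the diatonic i on degree 1 is Fm, whereas Fmaj7 comes from F major. It is labeled Imaj7.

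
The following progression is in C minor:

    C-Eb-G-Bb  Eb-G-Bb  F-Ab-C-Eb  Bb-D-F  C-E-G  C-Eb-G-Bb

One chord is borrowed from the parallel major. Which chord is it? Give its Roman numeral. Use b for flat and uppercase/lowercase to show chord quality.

The diatonic triads in C minor (with V from harmonic minor) are Cm, Ddim, Eb, Fm, G, Ab, Bb. Of the given chords, C–Eb–G–Bb = Cm7, Eb–G–Bb = Eb, F–Ab–C–Eb = Fm7 and Bb–D–F = Bb are diatonic. C–E–G is not: scale degree 1 in C minor carries Cm (i). In C major the chord on that degree is C, so here it functions as I, borrowed from the parallel major.

I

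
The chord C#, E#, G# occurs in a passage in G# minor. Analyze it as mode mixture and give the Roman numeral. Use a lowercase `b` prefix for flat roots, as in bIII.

C# is scale degree 4 in G# minor. The diatonic chord on degree 4 would be C#m (iv), but C#–E#–G# is the major chord from G# major. As a borrowed chord it is labeled IV.

IV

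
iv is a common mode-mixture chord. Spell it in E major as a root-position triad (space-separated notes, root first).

iv is built on scale degree 4, which is A in both E major and its parallel. Stacking thirds in E minor on A gives A–C–E.

A C E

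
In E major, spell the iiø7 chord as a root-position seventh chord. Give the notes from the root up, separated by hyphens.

The root, F#, is scale degree 2 — the same note in E major and E minor; only the chord quality changes. Building the half-diminished-seventh chord from the parallel minor on F#: F#–A–C–E.

F#-A-C-E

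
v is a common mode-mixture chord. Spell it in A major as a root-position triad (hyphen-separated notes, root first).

v is built on scale degree 5, which is E in both A major and its parallel. Stacking thirds in A minor on E gives E–G–B.

E-G-B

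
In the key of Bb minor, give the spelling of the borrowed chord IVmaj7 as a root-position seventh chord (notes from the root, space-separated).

Eb G Bb D

The root, Eb, is scale degree 4 — the same note in Bb minor and Bb major; only the chord quality changes. Stacking thirds in Bb major on Eb gives Eb–G–Bb–D.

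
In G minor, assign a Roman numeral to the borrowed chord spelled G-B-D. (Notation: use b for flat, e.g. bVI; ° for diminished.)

I

The root G is the diatonic 1st degree of G minor; the borrowing shows in the chord quality. Diatonically G minor has Gm (i) on that degree; G–B–D is instead the major chord native to G major, so it takes the label I.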